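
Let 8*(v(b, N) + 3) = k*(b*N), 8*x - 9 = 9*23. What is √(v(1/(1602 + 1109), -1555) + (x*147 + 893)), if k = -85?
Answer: √572097813474/10844 ≈ 69.750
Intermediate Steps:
x = 27 (x = 9/8 + (9*23)/8 = 9/8 + (⅛)*207 = 9/8 + 207/8 = 27)
v(b, N) = -3 - 85*N*b/8 (v(b, N) = -3 + (-85*b*N)/8 = -3 + (-85*N*b)/8 = -3 - 85*N*b/8)
√(v(1/(1602 + 1109), -1555) + (x*147 + 893)) = √((-3 - 85/8*(-1555)/(1602 + 1109)) + (27*147 + 893)) = √((-3 - 85/8*(-1555)/2711) + (3969 + 893)) = √((-3 - 85/8*(-1555)*1/2711) + 4862) = √((-3 + 132175/21688) + 4862) = √(67111/21688 + 4862) = √(105514167/21688) = √572097813474/10844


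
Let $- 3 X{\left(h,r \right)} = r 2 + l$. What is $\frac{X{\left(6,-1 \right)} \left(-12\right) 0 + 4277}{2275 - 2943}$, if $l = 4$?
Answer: $- \frac{4277}{668} \approx -6.4027$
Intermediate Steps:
$X{\left(h,r \right)} = - \frac{4}{3} - \frac{2 r}{3}$ ($X{\left(h,r \right)} = - \frac{r 2 + 4}{3} = - \frac{2 r + 4}{3} = - \frac{4 + 2 r}{3} = - \frac{4}{3} - \frac{2 r}{3}$)
$\frac{X{\left(6,-1 \right)} \left(-12\right) 0 + 4277}{2275 - 2943} = \frac{\left(- \frac{4}{3} - - \frac{2}{3}\right) \left(-12\right) 0 + 4277}{2275 - 2943} = \frac{\left(- \frac{4}{3} + \frac{2}{3}\right) \left(-12\right) 0 + 4277}{-668} = \left(\left(- \frac{2}{3}\right) \left(-12\right) 0 + 4277\right) \left(- \frac{1}{668}\right) = \left(8 \cdot 0 + 4277\right) \left(- \frac{1}{668}\right) = \left(0 + 4277\right) \left(- \frac{1}{668}\right) = 4277 \left(- \frac{1}{668}\right) = - \frac{4277}{668}$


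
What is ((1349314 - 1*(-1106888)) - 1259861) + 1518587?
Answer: 2714928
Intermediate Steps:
((1349314 - 1*(-1106888)) - 1259861) + 1518587 = ((1349314 + 1106888) - 1259861) + 1518587 = (2456202 - 1259861) + 1518587 = 1196341 + 1518587 = 2714928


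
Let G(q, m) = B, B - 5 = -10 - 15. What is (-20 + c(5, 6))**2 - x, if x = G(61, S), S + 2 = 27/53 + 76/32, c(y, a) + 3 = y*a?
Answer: 69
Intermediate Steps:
c(y, a) = -3 + a*y (c(y, a) = -3 + y*a = -3 + a*y)
S = 375/424 (S = -2 + (27/53 + 76/32) = -2 + (27*(1/53) + 76*(1/32)) = -2 + (27/53 + 19/8) = -2 + 1223/424 = 375/424 ≈ 0.88443)
B = -20 (B = 5 + (-10 - 15) = 5 - 25 = -20)
G(q, m) = -20
x = -20
(-20 + c(5, 6))**2 - x = (-20 + (-3 + 6*5))**2 - 1*(-20) = (-20 + (-3 + 30))**2 + 20 = (-20 + 27)**2 + 20 = 7**2 + 20 = 49 + 20 = 69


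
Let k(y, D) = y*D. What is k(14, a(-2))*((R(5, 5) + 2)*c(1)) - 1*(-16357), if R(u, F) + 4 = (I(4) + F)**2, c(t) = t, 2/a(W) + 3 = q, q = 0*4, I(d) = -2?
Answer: 48875/3 ≈ 16292.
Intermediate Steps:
q = 0
a(W) = -2/3 (a(W) = 2/(-3 + 0) = 2/(-3) = 2*(-1/3) = -2/3)
R(u, F) = -4 + (-2 + F)**2
k(y, D) = D*y
k(14, a(-2))*((R(5, 5) + 2)*c(1)) - 1*(-16357) = (-2/3*14)*((5*(-4 + 5) + 2)*1) - 1*(-16357) = -28*(5*1 + 2)/3 + 16357 = -28*(5 + 2)/3 + 16357 = -196/3 + 16357 = 48875/3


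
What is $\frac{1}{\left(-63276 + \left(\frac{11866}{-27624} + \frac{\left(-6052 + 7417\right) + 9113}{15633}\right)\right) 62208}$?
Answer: $- \frac{222143}{874412257494336} \approx -2.5405 \cdot 10^{-10}$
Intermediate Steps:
$\frac{1}{\left(-63276 + \left(\frac{11866}{-27624} + \frac{\left(-6052 + 7417\right) + 9113}{15633}\right)\right) 62208} = \frac{1}{-63276 + \left(11866 \left(- \frac{1}{27624}\right) + \left(1365 + 9113\right) \frac{1}{15633}\right)} \frac{1}{62208} = \frac{1}{-63276 + \left(- \frac{5933}{13812} + 10478 \cdot \frac{1}{15633}\right)} \frac{1}{62208} = \frac{1}{-63276 + \left(- \frac{5933}{13812} + \frac{10478}{15633}\right)} \frac{1}{62208} = \frac{1}{-63276 + \frac{17323849}{71974332}} \cdot \frac{1}{62208} = \frac{1}{- \frac{4554230507783}{71974332}} \cdot \frac{1}{62208} = \left(- \frac{71974332}{4554230507783}\right) \frac{1}{62208} = - \frac{222143}{874412257494336}$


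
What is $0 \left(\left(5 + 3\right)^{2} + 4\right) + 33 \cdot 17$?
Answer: $561$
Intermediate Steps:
$0 \left(\left(5 + 3\right)^{2} + 4\right) + 33 \cdot 17 = 0 \left(8^{2} + 4\right) + 561 = 0 \left(64 + 4\right) + 561 = 0 \cdot 68 + 561 = 0 + 561 = 561$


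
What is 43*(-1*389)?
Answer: -16727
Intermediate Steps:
43*(-1*389) = 43*(-389) = -16727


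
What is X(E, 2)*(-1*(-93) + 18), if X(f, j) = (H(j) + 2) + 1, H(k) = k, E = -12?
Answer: 555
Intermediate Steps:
X(f, j) = 3 + j (X(f, j) = (j + 2) + 1 = (2 + j) + 1 = 3 + j)
X(E, 2)*(-1*(-93) + 18) = (3 + 2)*(-1*(-93) + 18) = 5*(93 + 18) = 5*111 = 555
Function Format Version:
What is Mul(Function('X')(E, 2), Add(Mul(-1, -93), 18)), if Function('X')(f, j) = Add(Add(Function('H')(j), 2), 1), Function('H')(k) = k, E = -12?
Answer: 555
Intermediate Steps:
Function('X')(f, j) = Add(3, j) (Function('X')(f, j) = Add(Add(j, 2), 1) = Add(Add(2, j), 1) = Add(3, j))
Mul(Function('X')(E, 2), Add(Mul(-1, -93), 18)) = Mul(Add(3, 2), Add(Mul(-1, -93), 18)) = Mul(5, Add(93, 18)) = Mul(5, 111) = 555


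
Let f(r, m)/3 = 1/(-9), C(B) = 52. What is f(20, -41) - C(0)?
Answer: -157/3 ≈ -52.333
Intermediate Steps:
f(r, m) = -1/3 (f(r, m) = 3/(-9) = 3*(-1/9) = -1/3)
f(20, -41) - C(0) = -1/3 - 1*52 = -1/3 - 52 = -157/3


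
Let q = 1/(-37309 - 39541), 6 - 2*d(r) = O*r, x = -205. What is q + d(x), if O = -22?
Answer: -173066201/76850 ≈ -2252.0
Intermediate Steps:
d(r) = 3 + 11*r (d(r) = 3 - (-11)*r = 3 + 11*r)
q = -1/76850 (q = 1/(-76850) = -1/76850 ≈ -1.3012e-5)
q + d(x) = -1/76850 + (3 + 11*(-205)) = -1/76850 + (3 - 2255) = -1/76850 - 2252 = -173066201/76850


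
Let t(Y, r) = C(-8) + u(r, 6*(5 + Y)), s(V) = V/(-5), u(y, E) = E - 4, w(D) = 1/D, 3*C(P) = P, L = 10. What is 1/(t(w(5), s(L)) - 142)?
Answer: -15/1762 ≈ -0.0085130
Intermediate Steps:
C(P) = P/3
u(y, E) = -4 + E
s(V) = -V/5 (s(V) = V*(-⅕) = -V/5)
t(Y, r) = 70/3 + 6*Y (t(Y, r) = (⅓)*(-8) + (-4 + 6*(5 + Y)) = -8/3 + (-4 + (30 + 6*Y)) = -8/3 + (26 + 6*Y) = 70/3 + 6*Y)
1/(t(w(5), s(L)) - 142) = 1/((70/3 + 6/5) - 142) = 1/(368/15 - 142) = 1/(-1762/15) = -15/1762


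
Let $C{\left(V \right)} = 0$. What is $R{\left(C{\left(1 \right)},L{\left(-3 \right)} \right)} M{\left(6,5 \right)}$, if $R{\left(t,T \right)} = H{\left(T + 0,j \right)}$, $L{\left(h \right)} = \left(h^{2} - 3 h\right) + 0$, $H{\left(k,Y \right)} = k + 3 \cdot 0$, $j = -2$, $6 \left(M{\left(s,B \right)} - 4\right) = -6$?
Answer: $54$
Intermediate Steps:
$M{\left(s,B \right)} = 3$ ($M{\left(s,B \right)} = 4 + \frac{1}{6} \left(-6\right) = 4 - 1 = 3$)
$H{\left(k,Y \right)} = k$ ($H{\left(k,Y \right)} = k + 0 = k$)
$L{\left(h \right)} = h^{2} - 3 h$
$R{\left(t,T \right)} = T$ ($R{\left(t,T \right)} = T + 0 = T$)
$R{\left(C{\left(1 \right)},L{\left(-3 \right)} \right)} M{\left(6,5 \right)} = - 3 \left(-3 - 3\right) 3 = \left(-3\right) \left(-6\right) 3 = 18 \cdot 3 = 54$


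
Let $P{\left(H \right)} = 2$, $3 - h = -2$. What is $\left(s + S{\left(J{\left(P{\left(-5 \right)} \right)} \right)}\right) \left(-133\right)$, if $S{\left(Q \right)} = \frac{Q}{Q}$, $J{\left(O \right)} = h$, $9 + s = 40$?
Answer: $-4256$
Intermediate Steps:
$h = 5$ ($h = 3 - -2 = 3 + 2 = 5$)
$s = 31$ ($s = -9 + 40 = 31$)
$J{\left(O \right)} = 5$
$S{\left(Q \right)} = 1$
$\left(s + S{\left(J{\left(P{\left(-5 \right)} \right)} \right)}\right) \left(-133\right) = \left(31 + 1\right) \left(-133\right) = 32 \left(-133\right) = -4256$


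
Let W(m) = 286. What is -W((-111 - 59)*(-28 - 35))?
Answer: -286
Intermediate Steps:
-W((-111 - 59)*(-28 - 35)) = -1*286 = -286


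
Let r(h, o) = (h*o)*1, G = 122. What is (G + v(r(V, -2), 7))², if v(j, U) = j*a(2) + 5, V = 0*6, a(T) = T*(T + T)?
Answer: 16129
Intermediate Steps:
a(T) = 2*T² (a(T) = T*(2*T) = 2*T²)
V = 0
r(h, o) = h*o
v(j, U) = 5 + 8*j (v(j, U) = j*(2*2²) + 5 = j*(2*4) + 5 = j*8 + 5 = 8*j + 5 = 5 + 8*j)
(G + v(r(V, -2), 7))² = (122 + (5 + 8*(0*(-2))))² = (122 + (5 + 8*0))² = (122 + (5 + 0))² = (122 + 5)² = 127² = 16129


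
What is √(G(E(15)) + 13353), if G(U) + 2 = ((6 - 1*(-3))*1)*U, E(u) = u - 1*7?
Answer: √13423 ≈ 115.86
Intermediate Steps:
E(u) = -7 + u (E(u) = u - 7 = -7 + u)
G(U) = -2 + 9*U (G(U) = -2 + ((6 - 1*(-3))*1)*U = -2 + ((6 + 3)*1)*U = -2 + (9*1)*U = -2 + 9*U)
√(G(E(15)) + 13353) = √((-2 + 9*(-7 + 15)) + 13353) = √((-2 + 9*8) + 13353) = √((-2 + 72) + 13353) = √(70 + 13353) = √13423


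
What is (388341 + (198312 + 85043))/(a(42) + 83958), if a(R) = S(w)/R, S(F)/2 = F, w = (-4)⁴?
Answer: 7052808/881687 ≈ 7.9992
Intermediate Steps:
w = 256
S(F) = 2*F
a(R) = 512/R (a(R) = (2*256)/R = 512/R)
(388341 + (198312 + 85043))/(a(42) + 83958) = (388341 + (198312 + 85043))/(512/42 + 83958) = (388341 + 283355)/(512*(1/42) + 83958) = 671696/(256/21 + 83958) = 671696/(1763374/21) = 671696*(21/1763374) = 7052808/881687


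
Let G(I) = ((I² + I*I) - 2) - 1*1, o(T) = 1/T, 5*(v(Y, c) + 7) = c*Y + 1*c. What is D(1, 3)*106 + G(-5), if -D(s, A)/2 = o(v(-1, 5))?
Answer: 541/7 ≈ 77.286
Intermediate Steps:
v(Y, c) = -7 + c/5 + Y*c/5 (v(Y, c) = -7 + (c*Y + 1*c)/5 = -7 + (Y*c + c)/5 = -7 + (c + Y*c)/5 = -7 + (c/5 + Y*c/5) = -7 + c/5 + Y*c/5)
D(s, A) = 2/7 (D(s, A) = -2/(-7 + (⅕)*5 + (⅕)*(-1)*5) = -2/(-7 + 1 - 1) = -2/(-7) = -2*(-⅐) = 2/7)
G(I) = -3 + 2*I² (G(I) = ((I² + I²) - 2) - 1 = (2*I² - 2) - 1 = (-2 + 2*I²) - 1 = -3 + 2*I²)
D(1, 3)*106 + G(-5) = (2/7)*106 + (-3 + 2*(-5)²) = 212/7 + (-3 + 2*25) = 212/7 + (-3 + 50) = 212/7 + 47 = 541/7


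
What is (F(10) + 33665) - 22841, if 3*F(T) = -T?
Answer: 32462/3 ≈ 10821.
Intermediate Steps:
F(T) = -T/3 (F(T) = (-T)/3 = -T/3)
(F(10) + 33665) - 22841 = (-⅓*10 + 33665) - 22841 = (-10/3 + 33665) - 22841 = 100985/3 - 22841 = 32462/3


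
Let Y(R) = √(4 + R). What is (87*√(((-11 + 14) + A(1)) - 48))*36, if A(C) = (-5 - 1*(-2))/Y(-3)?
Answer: 12528*I*√3 ≈ 21699.0*I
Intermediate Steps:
A(C) = -3 (A(C) = (-5 - 1*(-2))/(√(4 - 3)) = (-5 + 2)/(√1) = -3/1 = -3*1 = -3)
(87*√(((-11 + 14) + A(1)) - 48))*36 = (87*√(((-11 + 14) - 3) - 48))*36 = (87*√((3 - 3) - 48))*36 = (87*√(0 - 48))*36 = (87*√(-48))*36 = (87*(4*I*√3))*36 = (348*I*√3)*36 = 12528*I*√3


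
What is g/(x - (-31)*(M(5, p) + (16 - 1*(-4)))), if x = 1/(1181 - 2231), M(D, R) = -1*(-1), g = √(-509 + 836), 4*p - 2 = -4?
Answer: 1050*√327/683549 ≈ 0.027778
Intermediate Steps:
p = -½ (p = ½ + (¼)*(-4) = ½ - 1 = -½ ≈ -0.50000)
g = √327 ≈ 18.083
M(D, R) = 1
x = -1/1050 (x = 1/(-1050) = -1/1050 ≈ -0.00095238)
g/(x - (-31)*(M(5, p) + (16 - 1*(-4)))) = √327/(-1/1050 - (-31)*(1 + (16 - 1*(-4)))) = √327/(-1/1050 - (-31)*(1 + (16 + 4))) = √327/(-1/1050 - (-31)*(1 + 20)) = √327/(-1/1050 - (-31)*21) = √327/(-1/1050 - 1*(-651)) = √327/(-1/1050 + 651) = √327/(683549/1050) = √327*(1050/683549) = 1050*√327/683549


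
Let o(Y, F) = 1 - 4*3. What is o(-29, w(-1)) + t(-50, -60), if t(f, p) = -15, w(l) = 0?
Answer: -26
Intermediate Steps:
o(Y, F) = -11 (o(Y, F) = 1 - 12 = -11)
o(-29, w(-1)) + t(-50, -60) = -11 - 15 = -26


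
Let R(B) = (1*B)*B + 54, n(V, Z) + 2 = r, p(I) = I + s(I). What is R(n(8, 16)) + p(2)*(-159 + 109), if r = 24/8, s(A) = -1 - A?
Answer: 105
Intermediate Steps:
p(I) = -1 (p(I) = I + (-1 - I) = -1)
r = 3 (r = 24*(⅛) = 3)
n(V, Z) = 1 (n(V, Z) = -2 + 3 = 1)
R(B) = 54 + B² (R(B) = B*B + 54 = B² + 54 = 54 + B²)
R(n(8, 16)) + p(2)*(-159 + 109) = (54 + 1²) - (-159 + 109) = (54 + 1) - 1*(-50) = 55 + 50 = 105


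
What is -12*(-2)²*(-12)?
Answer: 576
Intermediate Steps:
-12*(-2)²*(-12) = -12*4*(-12) = -48*(-12) = 576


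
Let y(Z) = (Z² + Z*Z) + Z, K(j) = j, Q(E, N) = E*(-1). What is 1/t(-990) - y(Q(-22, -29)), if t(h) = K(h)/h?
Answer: -989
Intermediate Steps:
Q(E, N) = -E
y(Z) = Z + 2*Z² (y(Z) = (Z² + Z²) + Z = 2*Z² + Z = Z + 2*Z²)
t(h) = 1 (t(h) = h/h = 1)
1/t(-990) - y(Q(-22, -29)) = 1/1 - (-1*(-22))*(1 + 2*(-1*(-22))) = 1 - 22*(1 + 2*22) = 1 - 22*(1 + 44) = 1 - 22*45 = 1 - 1*990 = 1 - 990 = -989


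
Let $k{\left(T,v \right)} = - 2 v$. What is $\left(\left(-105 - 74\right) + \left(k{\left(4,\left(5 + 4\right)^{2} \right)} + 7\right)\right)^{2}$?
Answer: $111556$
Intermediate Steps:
$\left(\left(-105 - 74\right) + \left(k{\left(4,\left(5 + 4\right)^{2} \right)} + 7\right)\right)^{2} = \left(\left(-105 - 74\right) + \left(- 2 \left(5 + 4\right)^{2} + 7\right)\right)^{2} = \left(-179 + \left(- 2 \cdot 9^{2} + 7\right)\right)^{2} = \left(-179 + \left(\left(-2\right) 81 + 7\right)\right)^{2} = \left(-179 + \left(-162 + 7\right)\right)^{2} = \left(-179 - 155\right)^{2} = \left(-334\right)^{2} = 111556$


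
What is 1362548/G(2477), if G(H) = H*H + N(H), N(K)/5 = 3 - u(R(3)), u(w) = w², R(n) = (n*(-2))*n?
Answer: 340637/1533481 ≈ 0.22213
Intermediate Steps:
R(n) = -2*n² (R(n) = (-2*n)*n = -2*n²)
N(K) = -1605 (N(K) = 5*(3 - (-2*3²)²) = 5*(3 - (-2*9)²) = 5*(3 - 1*(-18)²) = 5*(3 - 1*324) = 5*(3 - 324) = 5*(-321) = -1605)
G(H) = -1605 + H² (G(H) = H*H - 1605 = H² - 1605 = -1605 + H²)
1362548/G(2477) = 1362548/(-1605 + 2477²) = 1362548/(-1605 + 6135529) = 1362548/6133924 = 1362548*(1/6133924) = 340637/1533481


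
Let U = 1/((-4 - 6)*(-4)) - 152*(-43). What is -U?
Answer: -261441/40 ≈ -6536.0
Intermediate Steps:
U = 261441/40 (U = 1/(-10*(-4)) + 6536 = 1/40 + 6536 = 261441/40 ≈ 6536.0)
-U = -1*261441/40 = -261441/40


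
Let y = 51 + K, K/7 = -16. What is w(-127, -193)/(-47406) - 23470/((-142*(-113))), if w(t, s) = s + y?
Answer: -277135784/190169169 ≈ -1.4573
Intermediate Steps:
K = -112 (K = 7*(-16) = -112)
y = -61 (y = 51 - 112 = -61)
w(t, s) = -61 + s (w(t, s) = s - 61 = -61 + s)
w(-127, -193)/(-47406) - 23470/((-142*(-113))) = (-61 - 193)/(-47406) - 23470/((-142*(-113))) = -254*(-1/47406) - 23470/16046 = 127/23703 - 23470*1/16046 = 127/23703 - 11735/8023 = -277135784/190169169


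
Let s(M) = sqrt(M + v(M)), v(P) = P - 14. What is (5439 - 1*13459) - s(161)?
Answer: -8020 - 2*sqrt(77) ≈ -8037.5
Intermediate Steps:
v(P) = -14 + P
s(M) = sqrt(-14 + 2*M) (s(M) = sqrt(M + (-14 + M)) = sqrt(-14 + 2*M))
(5439 - 1*13459) - s(161) = (5439 - 1*13459) - sqrt(-14 + 2*161) = (5439 - 13459) - sqrt(-14 + 322) = -8020 - sqrt(308) = -8020 - 2*sqrt(77)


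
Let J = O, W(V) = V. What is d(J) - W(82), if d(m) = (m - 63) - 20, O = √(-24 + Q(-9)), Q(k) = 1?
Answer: -165 + I*√23 ≈ -165.0 + 4.7958*I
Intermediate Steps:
O = I*√23 (O = √(-24 + 1) = √(-23) = I*√23 ≈ 4.7958*I)
J = I*√23 ≈ 4.7958*I
d(m) = -83 + m (d(m) = (-63 + m) - 20 = -83 + m)
d(J) - W(82) = (-83 + I*√23) - 1*82 = (-83 + I*√23) - 82 = -165 + I*√23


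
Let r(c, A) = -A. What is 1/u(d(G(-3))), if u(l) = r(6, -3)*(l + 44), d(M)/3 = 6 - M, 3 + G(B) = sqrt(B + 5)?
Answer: 71/15069 + sqrt(2)/5023 ≈ 0.0049932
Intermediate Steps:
G(B) = -3 + sqrt(5 + B) (G(B) = -3 + sqrt(B + 5) = -3 + sqrt(5 + B))
d(M) = 18 - 3*M (d(M) = 3*(6 - M) = 18 - 3*M)
u(l) = 132 + 3*l (u(l) = (-1*(-3))*(l + 44) = 3*(44 + l) = 132 + 3*l)
1/u(d(G(-3))) = 1/(132 + 3*(18 - 3*(-3 + sqrt(5 - 3)))) = 1/(132 + 3*(18 - 3*(-3 + sqrt(2)))) = 1/(132 + 3*(18 + (9 - 3*sqrt(2)))) = 1/(132 + 3*(27 - 3*sqrt(2))) = 1/(132 + (81 - 9*sqrt(2))) = 1/(213 - 9*sqrt(2))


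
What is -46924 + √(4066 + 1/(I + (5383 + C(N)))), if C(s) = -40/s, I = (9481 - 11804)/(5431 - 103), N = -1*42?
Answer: -46924 + √163916995255030827106/200783627 ≈ -46860.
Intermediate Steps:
N = -42
I = -2323/5328 ≈ -0.43600
-46924 + √(4066 + 1/(I + (5383 + C(N)))) = -46924 + √(4066 + 1/(-2323/5328 + (5383 - 40/(-42)))) = -46924 + √(4066 + 1/(-2323/5328 + (5383 - 40*(-1/42)))) = -46924 + √(4066 + 1/(-2323/5328 + (5383 + 20/21))) = -46924 + √(4066 + 1/(-2323/5328 + 113063/21)) = -46924 + √(4066 + 1/(200783627/37296)) = -46924 + √(4066 + 37296/200783627) = -46924 + √(816386264678/200783627) = -46924 + √163916995255030827106/200783627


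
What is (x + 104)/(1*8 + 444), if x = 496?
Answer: 150/113 ≈ 1.3274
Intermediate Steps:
(x + 104)/(1*8 + 444) = (496 + 104)/(1*8 + 444) = 600/(8 + 444) = 600/452 = 600*(1/452) = 150/113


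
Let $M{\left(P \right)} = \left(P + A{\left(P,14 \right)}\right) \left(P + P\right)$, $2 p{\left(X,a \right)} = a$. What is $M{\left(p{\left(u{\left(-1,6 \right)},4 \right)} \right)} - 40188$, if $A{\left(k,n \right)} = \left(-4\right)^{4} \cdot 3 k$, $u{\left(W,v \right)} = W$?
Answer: $-34036$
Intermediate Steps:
$p{\left(X,a \right)} = \frac{a}{2}$
$A{\left(k,n \right)} = 768 k$ ($A{\left(k,n \right)} = 256 \cdot 3 k = 768 k$)
$M{\left(P \right)} = 1538 P^{2}$ ($M{\left(P \right)} = \left(P + 768 P\right) \left(P + P\right) = 769 P 2 P = 1538 P^{2}$)
$M{\left(p{\left(u{\left(-1,6 \right)},4 \right)} \right)} - 40188 = 1538 \left(\frac{1}{2} \cdot 4\right)^{2} - 40188 = 1538 \cdot 2^{2} - 40188 = 1538 \cdot 4 - 40188 = 6152 - 40188 = -34036$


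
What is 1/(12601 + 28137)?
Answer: 1/40738 ≈ 2.4547e-5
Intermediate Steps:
1/(12601 + 28137) = 1/40738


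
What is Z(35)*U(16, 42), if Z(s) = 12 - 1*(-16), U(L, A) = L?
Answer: 448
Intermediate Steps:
Z(s) = 28 (Z(s) = 12 + 16 = 28)
Z(35)*U(16, 42) = 28*16 = 448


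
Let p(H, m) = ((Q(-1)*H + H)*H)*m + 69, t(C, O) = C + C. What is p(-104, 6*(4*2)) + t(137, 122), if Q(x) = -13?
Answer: -6229673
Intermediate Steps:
t(C, O) = 2*C
p(H, m) = 69 - 12*m*H² (p(H, m) = ((-13*H + H)*H)*m + 69 = ((-12*H)*H)*m + 69 = (-12*H²)*m + 69 = -12*m*H² + 69 = 69 - 12*m*H²)
p(-104, 6*(4*2)) + t(137, 122) = (69 - 12*6*(4*2)*(-104)²) + 2*137 = (69 - 12*6*8*10816) + 274 = (69 - 12*48*10816) + 274 = (69 - 6230016) + 274 = -6229947 + 274 = -6229673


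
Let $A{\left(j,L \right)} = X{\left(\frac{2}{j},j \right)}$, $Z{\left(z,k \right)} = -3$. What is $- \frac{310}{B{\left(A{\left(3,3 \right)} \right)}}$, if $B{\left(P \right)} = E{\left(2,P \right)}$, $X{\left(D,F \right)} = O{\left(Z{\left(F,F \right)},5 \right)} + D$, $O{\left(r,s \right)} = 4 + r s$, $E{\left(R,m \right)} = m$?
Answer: $30$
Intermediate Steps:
$X{\left(D,F \right)} = -11 + D$ ($X{\left(D,F \right)} = \left(4 - 15\right) + D = -11 + D$)
$A{\left(j,L \right)} = -11 + \frac{2}{j}$
$B{\left(P \right)} = P$
$- \frac{310}{B{\left(A{\left(3,3 \right)} \right)}} = - \frac{310}{-11 + \frac{2}{3}} = - \frac{310}{- \frac{31}{3}} = \left(-310\right) \left(- \frac{3}{31}\right) = 30$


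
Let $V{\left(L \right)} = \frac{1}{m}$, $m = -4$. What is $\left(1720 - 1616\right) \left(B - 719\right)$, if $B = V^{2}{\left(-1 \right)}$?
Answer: $- \frac{149539}{2} \approx -74770.0$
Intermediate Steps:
$V{\left(L \right)} = - \frac{1}{4}$ ($V{\left(L \right)} = \frac{1}{-4} = - \frac{1}{4}$)
$B = \frac{1}{16}$ ($B = \left(- \frac{1}{4}\right)^{2} = \frac{1}{16} \approx 0.0625$)
$\left(1720 - 1616\right) \left(B - 719\right) = \left(1720 - 1616\right) \left(\frac{1}{16} - 719\right) = 104 \left(- \frac{11503}{16}\right) = - \frac{149539}{2}$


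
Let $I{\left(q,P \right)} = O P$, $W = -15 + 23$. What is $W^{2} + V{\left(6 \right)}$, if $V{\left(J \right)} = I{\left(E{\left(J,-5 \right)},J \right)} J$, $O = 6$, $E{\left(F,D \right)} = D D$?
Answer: $280$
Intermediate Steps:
$E{\left(F,D \right)} = D^{2}$
$W = 8$
$I{\left(q,P \right)} = 6 P$
$V{\left(J \right)} = 6 J^{2}$ ($V{\left(J \right)} = 6 J J = 6 J^{2}$)
$W^{2} + V{\left(6 \right)} = 8^{2} + 6 \cdot 6^{2} = 64 + 6 \cdot 36 = 64 + 216 = 280$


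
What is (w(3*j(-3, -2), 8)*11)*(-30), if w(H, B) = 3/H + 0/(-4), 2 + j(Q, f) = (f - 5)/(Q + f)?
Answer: 550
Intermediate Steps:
j(Q, f) = -2 + (-5 + f)/(Q + f) (j(Q, f) = -2 + (f - 5)/(Q + f) = -2 + (-5 + f)/(Q + f))
w(H, B) = 3/H (w(H, B) = 3/H + 0*(-¼) = 3/H + 0 = 3/H)
(w(3*j(-3, -2), 8)*11)*(-30) = ((3/((3*((-5 - 1*(-2) - 2*(-3))/(-3 - 2)))))*11)*(-30) = ((3/((3*((-5 + 2 + 6)/(-5)))))*11)*(-30) = ((3/((3*(-⅕*3))))*11)*(-30) = ((3/((3*(-⅗))))*11)*(-30) = ((3/(-9/5))*11)*(-30) = ((3*(-5/9))*11)*(-30) = -5/3*11*(-30) = -55/3*(-30) = 550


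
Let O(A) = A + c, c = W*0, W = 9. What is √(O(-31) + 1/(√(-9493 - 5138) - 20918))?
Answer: √((-648459 + 31*I*√14631)/(20918 - I*√14631)) ≈ 0.e-8 - 5.5678*I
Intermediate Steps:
c = 0 (c = 9*0 = 0)
O(A) = A (O(A) = A + 0 = A)
√(O(-31) + 1/(√(-9493 - 5138) - 20918)) = √(-31 + 1/(√(-9493 - 5138) - 20918)) = √(-31 + 1/(√(-14631) - 20918)) = √(-31 + 1/(I*√14631 - 20918)) = √(-31 + 1/(-20918 + I*√14631))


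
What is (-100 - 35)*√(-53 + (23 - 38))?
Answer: -270*I*√17 ≈ -1113.2*I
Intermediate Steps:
(-100 - 35)*√(-53 + (23 - 38)) = -135*√(-53 - 15) = -270*I*√17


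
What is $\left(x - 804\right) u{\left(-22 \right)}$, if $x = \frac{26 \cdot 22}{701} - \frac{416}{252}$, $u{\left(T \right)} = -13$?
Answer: $\frac{462070960}{44163} \approx 10463.0$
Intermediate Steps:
$x = - \frac{36868}{44163}$ ($x = 572 \cdot \frac{1}{701} - \frac{104}{63} = \frac{572}{701} - \frac{104}{63} = - \frac{36868}{44163} \approx -0.83482$)
$\left(x - 804\right) u{\left(-22 \right)} = \left(- \frac{36868}{44163} - 804\right) \left(-13\right) = \left(- \frac{35543920}{44163}\right) \left(-13\right) = \frac{462070960}{44163}$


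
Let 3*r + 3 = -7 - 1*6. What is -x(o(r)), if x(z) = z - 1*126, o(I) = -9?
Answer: 135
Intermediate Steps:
r = -16/3 (r = -1 + (-7 - 1*6)/3 = -1 + (-7 - 6)/3 = -1 + (⅓)*(-13) = -1 - 13/3 = -16/3 ≈ -5.3333)
x(z) = -126 + z (x(z) = z - 126 = -126 + z)
-x(o(r)) = -(-126 - 9) = -1*(-135) = 135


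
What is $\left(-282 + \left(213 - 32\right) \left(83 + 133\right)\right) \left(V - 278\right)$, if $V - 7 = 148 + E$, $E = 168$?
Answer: $1746630$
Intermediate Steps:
$V = 323$ ($V = 7 + \left(148 + 168\right) = 7 + 316 = 323$)
$\left(-282 + \left(213 - 32\right) \left(83 + 133\right)\right) \left(V - 278\right) = \left(-282 + \left(213 - 32\right) \left(83 + 133\right)\right) \left(323 - 278\right) = \left(-282 + 181 \cdot 216\right) 45 = \left(-282 + 39096\right) 45 = 38814 \cdot 45 = 1746630$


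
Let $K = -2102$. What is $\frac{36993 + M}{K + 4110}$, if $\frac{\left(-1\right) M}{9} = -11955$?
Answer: $\frac{36147}{502} \approx 72.006$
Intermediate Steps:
$M = 107595$ ($M = \left(-9\right) \left(-11955\right) = 107595$)
$\frac{36993 + M}{K + 4110} = \frac{36993 + 107595}{-2102 + 4110} = \frac{144588}{2008} = 144588 \cdot \frac{1}{2008} = \frac{36147}{502}$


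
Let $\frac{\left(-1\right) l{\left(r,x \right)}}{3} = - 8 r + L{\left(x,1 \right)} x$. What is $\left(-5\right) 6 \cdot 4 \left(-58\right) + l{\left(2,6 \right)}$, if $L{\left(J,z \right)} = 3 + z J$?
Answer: $6846$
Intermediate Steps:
$L{\left(J,z \right)} = 3 + J z$
$l{\left(r,x \right)} = 24 r - 3 x \left(3 + x\right)$ ($l{\left(r,x \right)} = - 3 \left(- 8 r + \left(3 + x 1\right) x\right) = - 3 \left(- 8 r + \left(3 + x\right) x\right) = - 3 \left(- 8 r + x \left(3 + x\right)\right) = 24 r - 3 x \left(3 + x\right)$)
$\left(-5\right) 6 \cdot 4 \left(-58\right) + l{\left(2,6 \right)} = \left(-5\right) 6 \cdot 4 \left(-58\right) + \left(24 \cdot 2 - 18 \left(3 + 6\right)\right) = \left(-30\right) 4 \left(-58\right) + \left(48 - 18 \cdot 9\right) = \left(-120\right) \left(-58\right) + \left(48 - 162\right) = 6960 - 114 = 6846$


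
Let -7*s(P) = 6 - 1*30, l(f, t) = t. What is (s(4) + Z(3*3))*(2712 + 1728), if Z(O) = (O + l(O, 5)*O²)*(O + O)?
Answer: 231714720/7 ≈ 3.3102e+7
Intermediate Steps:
s(P) = 24/7 (s(P) = -(6 - 1*30)/7 = -(6 - 30)/7 = -⅐*(-24) = 24/7)
Z(O) = 2*O*(O + 5*O²) (Z(O) = (O + 5*O²)*(O + O) = (O + 5*O²)*(2*O) = 2*O*(O + 5*O²))
(s(4) + Z(3*3))*(2712 + 1728) = (24/7 + (3*3)²*(2 + 10*(3*3)))*(2712 + 1728) = (24/7 + 9²*(2 + 10*9))*4440 = (24/7 + 81*(2 + 90))*4440 = (24/7 + 81*92)*4440 = (24/7 + 7452)*4440 = (52188/7)*4440 = 231714720/7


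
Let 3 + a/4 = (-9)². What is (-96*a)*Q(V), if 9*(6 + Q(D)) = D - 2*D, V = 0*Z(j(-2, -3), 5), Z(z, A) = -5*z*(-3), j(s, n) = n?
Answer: 179712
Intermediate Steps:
Z(z, A) = 15*z
V = 0 (V = 0*(15*(-3)) = 0*(-45) = 0)
a = 312 (a = -12 + 4*(-9)² = -12 + 4*81 = -12 + 324 = 312)
Q(D) = -6 - D/9 (Q(D) = -6 + (D - 2*D)/9 = -6 + (-D)/9 = -6 - D/9)
(-96*a)*Q(V) = (-96*312)*(-6 - ⅑*0) = -29952*(-6 + 0) = -29952*(-6) = 179712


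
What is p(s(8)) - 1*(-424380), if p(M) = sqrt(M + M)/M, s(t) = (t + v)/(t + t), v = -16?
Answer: 424380 - 2*I ≈ 4.2438e+5 - 2.0*I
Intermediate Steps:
s(t) = (-16 + t)/(2*t) (s(t) = (t - 16)/(t + t) = (-16 + t)/((2*t)) = (-16 + t)*(1/(2*t)) = (-16 + t)/(2*t))
p(M) = sqrt(2)/sqrt(M) (p(M) = sqrt(2*M)/M = (sqrt(2)*sqrt(M))/M = sqrt(2)/sqrt(M))
p(s(8)) - 1*(-424380) = sqrt(2)/sqrt((1/2)*(-16 + 8)/8) - 1*(-424380) = sqrt(2)/sqrt((1/2)*(1/8)*(-8)) + 424380 = sqrt(2)/sqrt(-1/2) + 424380 = sqrt(2)*(-I*sqrt(2)) + 424380 = -2*I + 424380 = 424380 - 2*I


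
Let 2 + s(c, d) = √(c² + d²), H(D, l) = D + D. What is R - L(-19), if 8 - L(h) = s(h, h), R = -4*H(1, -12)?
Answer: -18 + 19*√2 ≈ 8.8701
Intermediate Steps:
H(D, l) = 2*D
s(c, d) = -2 + √(c² + d²)
R = -8 ≈ -8.0000
L(h) = 10 - √2*√(h²) (L(h) = 8 - (-2 + √(h² + h²)) = 8 - (-2 + √(2*h²)) = 8 - (-2 + √2*√(h²)) = 8 + (2 - √2*√(h²)) = 10 - √2*√(h²))
R - L(-19) = -8 - (10 - √2*√((-19)²)) = -8 - (10 - √2*√361) = -8 - (10 - 1*√2*19) = -8 - (10 - 19*√2) = -8 + (-10 + 19*√2) = -18 + 19*√2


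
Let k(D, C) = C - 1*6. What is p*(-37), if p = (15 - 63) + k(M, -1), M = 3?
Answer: 2035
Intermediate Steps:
k(D, C) = -6 + C (k(D, C) = C - 6 = -6 + C)
p = -55 (p = (15 - 63) + (-6 - 1) = -48 - 7 = -55)
p*(-37) = -55*(-37) = 2035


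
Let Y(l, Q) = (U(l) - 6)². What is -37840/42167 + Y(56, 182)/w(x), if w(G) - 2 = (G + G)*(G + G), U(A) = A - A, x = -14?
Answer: -4704038/5523877 ≈ -0.85158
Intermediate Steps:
U(A) = 0
w(G) = 2 + 4*G² (w(G) = 2 + (G + G)*(G + G) = 2 + (2*G)*(2*G) = 2 + 4*G²)
Y(l, Q) = 36 (Y(l, Q) = (0 - 6)² = (-6)² = 36)
-37840/42167 + Y(56, 182)/w(x) = -37840/42167 + 36/(2 + 4*(-14)²) = -37840*1/42167 + 36/(2 + 4*196) = -37840/42167 + 36/(2 + 784) = -37840/42167 + 36/786 = -37840/42167 + 36*(1/786) = -37840/42167 + 6/131 = -4704038/5523877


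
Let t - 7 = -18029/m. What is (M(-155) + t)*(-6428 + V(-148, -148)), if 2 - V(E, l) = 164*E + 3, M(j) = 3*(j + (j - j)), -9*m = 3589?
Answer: -26434422343/3589 ≈ -7.3654e+6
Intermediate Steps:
m = -3589/9 (m = -⅑*3589 = -3589/9 ≈ -398.78)
M(j) = 3*j (M(j) = 3*(j + 0) = 3*j)
V(E, l) = -1 - 164*E (V(E, l) = 2 - (164*E + 3) = 2 - (3 + 164*E) = 2 + (-3 - 164*E) = -1 - 164*E)
t = 187384/3589 (t = 7 - 18029/(-3589/9) = 7 - 18029*(-9/3589) = 7 + 162261/3589 = 187384/3589 ≈ 52.211)
(M(-155) + t)*(-6428 + V(-148, -148)) = (3*(-155) + 187384/3589)*(-6428 + (-1 - 164*(-148))) = (-465 + 187384/3589)*(-6428 + (-1 + 24272)) = -1481501*(-6428 + 24271)/3589 = -1481501/3589*17843 = -26434422343/3589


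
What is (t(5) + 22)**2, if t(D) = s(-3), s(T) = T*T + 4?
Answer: 1225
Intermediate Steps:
s(T) = 4 + T**2 (s(T) = T**2 + 4 = 4 + T**2)
t(D) = 13 (t(D) = 4 + (-3)**2 = 4 + 9 = 13)
(t(5) + 22)**2 = (13 + 22)**2 = 35**2 = 1225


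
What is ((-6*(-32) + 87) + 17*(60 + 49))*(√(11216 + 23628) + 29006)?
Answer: 61840792 + 4264*√8711 ≈ 6.2239e+7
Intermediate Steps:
((-6*(-32) + 87) + 17*(60 + 49))*(√(11216 + 23628) + 29006) = ((192 + 87) + 17*109)*(√34844 + 29006) = (279 + 1853)*(2*√8711 + 29006) = 2132*(29006 + 2*√8711) = 61840792 + 4264*√8711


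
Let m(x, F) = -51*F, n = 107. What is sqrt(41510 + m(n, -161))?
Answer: sqrt(49721) ≈ 222.98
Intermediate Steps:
sqrt(41510 + m(n, -161)) = sqrt(41510 - 51*(-161)) = sqrt(41510 + 8211) = sqrt(49721)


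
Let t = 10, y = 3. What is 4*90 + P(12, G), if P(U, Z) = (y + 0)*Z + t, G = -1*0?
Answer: 370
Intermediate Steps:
G = 0
P(U, Z) = 10 + 3*Z (P(U, Z) = (3 + 0)*Z + 10 = 3*Z + 10 = 10 + 3*Z)
4*90 + P(12, G) = 4*90 + (10 + 3*0) = 360 + (10 + 0) = 360 + 10 = 370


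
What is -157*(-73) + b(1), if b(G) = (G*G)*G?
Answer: 11462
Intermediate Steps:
b(G) = G³ (b(G) = G²*G = G³)
-157*(-73) + b(1) = -157*(-73) + 1³ = 11461 + 1 = 11462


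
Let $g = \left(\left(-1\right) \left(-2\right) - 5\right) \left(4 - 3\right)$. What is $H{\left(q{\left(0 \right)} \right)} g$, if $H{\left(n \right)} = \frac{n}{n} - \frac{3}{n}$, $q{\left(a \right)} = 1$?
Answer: $6$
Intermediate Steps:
$H{\left(n \right)} = 1 - \frac{3}{n}$
$g = -3$ ($g = \left(2 - 5\right) 1 = \left(-3\right) 1 = -3$)
$H{\left(q{\left(0 \right)} \right)} g = \frac{-3 + 1}{1} \left(-3\right) = 1 \left(-2\right) \left(-3\right) = \left(-2\right) \left(-3\right) = 6$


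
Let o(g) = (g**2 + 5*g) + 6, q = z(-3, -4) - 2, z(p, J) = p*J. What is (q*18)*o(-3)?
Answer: 0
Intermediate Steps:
z(p, J) = J*p
q = 10 (q = -4*(-3) - 2 = 12 - 2 = 10)
o(g) = 6 + g**2 + 5*g
(q*18)*o(-3) = (10*18)*(6 + (-3)**2 + 5*(-3)) = 180*(6 + 9 - 15) = 180*0 = 0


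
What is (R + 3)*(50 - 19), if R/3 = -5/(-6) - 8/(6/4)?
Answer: -651/2 ≈ -325.50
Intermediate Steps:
R = -27/2 (R = 3*(-5/(-6) - 8/(6/4)) = 3*(-5*(-1/6) - 8/(6*(1/4))) = 3*(5/6 - 8/3/2) = 3*(5/6 - 8*2/3) = 3*(5/6 - 16/3) = 3*(-9/2) = -27/2 ≈ -13.500)
(R + 3)*(50 - 19) = (-27/2 + 3)*(50 - 19) = -21/2*31 = -651/2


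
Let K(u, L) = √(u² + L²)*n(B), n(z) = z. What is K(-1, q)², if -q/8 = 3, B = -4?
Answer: 9232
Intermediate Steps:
q = -24 (q = -8*3 = -24)
K(u, L) = -4*√(L² + u²) (K(u, L) = √(u² + L²)*(-4) = √(L² + u²)*(-4) = -4*√(L² + u²))
K(-1, q)² = (-4*√((-24)² + (-1)²))² = (-4*√(576 + 1))² = (-4*√577)² = 9232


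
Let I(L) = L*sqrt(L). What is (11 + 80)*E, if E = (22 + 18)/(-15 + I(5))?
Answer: -546 - 182*sqrt(5) ≈ -952.96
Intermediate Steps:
I(L) = L**(3/2)
E = 40/(-15 + 5*sqrt(5)) (E = (22 + 18)/(-15 + 5**(3/2)) = 40/(-15 + 5*sqrt(5)) ≈ -10.472)
(11 + 80)*E = (11 + 80)*(-6 - 2*sqrt(5)) = 91*(-6 - 2*sqrt(5)) = -546 - 182*sqrt(5)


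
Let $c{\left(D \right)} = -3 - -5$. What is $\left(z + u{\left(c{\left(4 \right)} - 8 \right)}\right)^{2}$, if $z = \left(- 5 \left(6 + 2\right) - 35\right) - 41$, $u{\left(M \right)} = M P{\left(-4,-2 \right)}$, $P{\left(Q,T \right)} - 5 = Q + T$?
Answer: $12100$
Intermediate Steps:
$c{\left(D \right)} = 2$ ($c{\left(D \right)} = -3 + 5 = 2$)
$P{\left(Q,T \right)} = 5 + Q + T$ ($P{\left(Q,T \right)} = 5 + \left(Q + T\right) = 5 + Q + T$)
$u{\left(M \right)} = - M$ ($u{\left(M \right)} = M \left(5 - 4 - 2\right) = M \left(-1\right) = - M$)
$z = -116$ ($z = \left(\left(-5\right) 8 - 35\right) - 41 = \left(-40 - 35\right) - 41 = -75 - 41 = -116$)
$\left(z + u{\left(c{\left(4 \right)} - 8 \right)}\right)^{2} = \left(-116 - \left(2 - 8\right)\right)^{2} = \left(-116 - -6\right)^{2} = \left(-116 + 6\right)^{2} = \left(-110\right)^{2} = 12100$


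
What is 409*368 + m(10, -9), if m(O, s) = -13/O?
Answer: 1505107/10 ≈ 1.5051e+5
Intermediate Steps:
409*368 + m(10, -9) = 409*368 - 13/10 = 150512 - 13*⅒ = 150512 - 13/10 = 1505107/10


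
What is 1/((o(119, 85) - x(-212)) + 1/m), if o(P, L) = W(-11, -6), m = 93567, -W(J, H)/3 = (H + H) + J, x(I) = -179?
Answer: 93567/23204617 ≈ 0.0040323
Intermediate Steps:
W(J, H) = -6*H - 3*J (W(J, H) = -3*((H + H) + J) = -3*(2*H + J) = -3*(J + 2*H) = -6*H - 3*J)
o(P, L) = 69 (o(P, L) = -6*(-6) - 3*(-11) = 36 + 33 = 69)
1/((o(119, 85) - x(-212)) + 1/m) = 1/((69 - 1*(-179)) + 1/93567) = 1/((69 + 179) + 1/93567) = 1/(248 + 1/93567) = 1/(23204617/93567) = 93567/23204617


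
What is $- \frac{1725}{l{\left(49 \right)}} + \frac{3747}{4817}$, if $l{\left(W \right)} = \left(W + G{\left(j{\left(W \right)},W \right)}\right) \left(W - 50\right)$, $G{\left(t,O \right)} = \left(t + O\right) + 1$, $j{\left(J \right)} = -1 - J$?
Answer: $\frac{8492928}{236033} \approx 35.982$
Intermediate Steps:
$G{\left(t,O \right)} = 1 + O + t$ ($G{\left(t,O \right)} = \left(O + t\right) + 1 = 1 + O + t$)
$l{\left(W \right)} = W \left(-50 + W\right)$ ($l{\left(W \right)} = \left(W + \left(1 + W - \left(1 + W\right)\right)\right) \left(W - 50\right) = \left(W + 0\right) \left(-50 + W\right) = W \left(-50 + W\right)$)
$- \frac{1725}{l{\left(49 \right)}} + \frac{3747}{4817} = - \frac{1725}{49 \left(-50 + 49\right)} + \frac{3747}{4817} = - \frac{1725}{49 \left(-1\right)} + 3747 \cdot \frac{1}{4817} = - \frac{1725}{-49} + \frac{3747}{4817} = \left(-1725\right) \left(- \frac{1}{49}\right) + \frac{3747}{4817} = \frac{1725}{49} + \frac{3747}{4817} = \frac{8492928}{236033}$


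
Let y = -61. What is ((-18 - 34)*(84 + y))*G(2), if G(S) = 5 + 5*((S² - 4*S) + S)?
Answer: 5980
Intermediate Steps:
G(S) = 5 - 15*S + 5*S² (G(S) = 5 + 5*(S² - 3*S) = 5 + (-15*S + 5*S²) = 5 - 15*S + 5*S²)
((-18 - 34)*(84 + y))*G(2) = ((-18 - 34)*(84 - 61))*(5 - 15*2 + 5*2²) = (-52*23)*(5 - 30 + 5*4) = -1196*(5 - 30 + 20) = -1196*(-5) = 5980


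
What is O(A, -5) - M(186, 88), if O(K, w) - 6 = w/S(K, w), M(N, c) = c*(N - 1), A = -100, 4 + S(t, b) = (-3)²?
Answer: -16275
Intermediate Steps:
S(t, b) = 5 (S(t, b) = -4 + (-3)² = -4 + 9 = 5)
M(N, c) = c*(-1 + N)
O(K, w) = 6 + w/5
O(A, -5) - M(186, 88) = (6 + (⅕)*(-5)) - 88*(-1 + 186) = (6 - 1) - 88*185 = 5 - 1*16280 = 5 - 16280 = -16275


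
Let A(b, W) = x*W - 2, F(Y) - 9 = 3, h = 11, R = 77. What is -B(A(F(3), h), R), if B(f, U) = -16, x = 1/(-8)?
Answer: 16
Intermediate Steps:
x = -1/8 ≈ -0.12500
F(Y) = 12 (F(Y) = 9 + 3 = 12)
A(b, W) = -2 - W/8 (A(b, W) = -W/8 - 2 = -2 - W/8)
-B(A(F(3), h), R) = -1*(-16) = 16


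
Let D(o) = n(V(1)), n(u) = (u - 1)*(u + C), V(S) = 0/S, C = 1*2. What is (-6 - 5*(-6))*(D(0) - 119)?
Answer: -2904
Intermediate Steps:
C = 2
V(S) = 0
n(u) = (-1 + u)*(2 + u) (n(u) = (u - 1)*(u + 2) = (-1 + u)*(2 + u))
D(o) = -2 (D(o) = -2 + 0 + 0**2 = -2 + 0 + 0 = -2)
(-6 - 5*(-6))*(D(0) - 119) = (-6 - 5*(-6))*(-2 - 119) = (-6 + 30)*(-121) = 24*(-121) = -2904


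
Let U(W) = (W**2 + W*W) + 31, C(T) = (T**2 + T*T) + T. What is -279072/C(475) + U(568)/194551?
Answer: 4161314379/1541816675 ≈ 2.6990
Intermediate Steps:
C(T) = T + 2*T**2 (C(T) = (T**2 + T**2) + T = 2*T**2 + T = T + 2*T**2)
U(W) = 31 + 2*W**2 (U(W) = (W**2 + W**2) + 31 = 2*W**2 + 31 = 31 + 2*W**2)
-279072/C(475) + U(568)/194551 = -279072*1/(475*(1 + 2*475)) + (31 + 2*568**2)/194551 = -279072*1/(475*(1 + 950)) + (31 + 2*322624)*(1/194551) = -279072/(475*951) + (31 + 645248)*(1/194551) = -279072/451725 + 645279*(1/194551) = -279072*1/451725 + 645279/194551 = -4896/7925 + 645279/194551 = 4161314379/1541816675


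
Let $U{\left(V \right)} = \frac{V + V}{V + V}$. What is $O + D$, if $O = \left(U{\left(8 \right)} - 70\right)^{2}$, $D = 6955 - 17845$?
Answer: $-6129$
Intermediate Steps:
$U{\left(V \right)} = 1$ ($U{\left(V \right)} = \frac{2 V}{2 V} = 2 V \frac{1}{2 V} = 1$)
$D = -10890$ ($D = 6955 - 17845 = -10890$)
$O = 4761$ ($O = \left(1 - 70\right)^{2} = \left(-69\right)^{2} = 4761$)
$O + D = 4761 - 10890 = -6129$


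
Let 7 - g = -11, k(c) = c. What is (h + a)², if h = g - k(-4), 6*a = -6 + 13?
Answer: 19321/36 ≈ 536.69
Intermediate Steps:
a = 7/6 (a = (-6 + 13)/6 = (⅙)*7 = 7/6 ≈ 1.1667)
g = 18 (g = 7 - 1*(-11) = 7 + 11 = 18)
h = 22 (h = 18 - 1*(-4) = 18 + 4 = 22)
(h + a)² = (22 + 7/6)² = (139/6)² = 19321/36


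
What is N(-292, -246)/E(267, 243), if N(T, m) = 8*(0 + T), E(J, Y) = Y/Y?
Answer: -2336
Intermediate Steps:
E(J, Y) = 1
N(T, m) = 8*T
N(-292, -246)/E(267, 243) = (8*(-292))/1 = -2336*1 = -2336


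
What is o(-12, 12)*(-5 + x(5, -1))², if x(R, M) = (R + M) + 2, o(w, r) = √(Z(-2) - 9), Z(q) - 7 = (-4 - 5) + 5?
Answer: I*√6 ≈ 2.4495*I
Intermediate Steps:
Z(q) = 3 (Z(q) = 7 + ((-4 - 5) + 5) = 7 + (-9 + 5) = 7 - 4 = 3)
o(w, r) = I*√6 (o(w, r) = √(3 - 9) = √(-6) = I*√6)
x(R, M) = 2 + M + R (x(R, M) = (M + R) + 2 = 2 + M + R)
o(-12, 12)*(-5 + x(5, -1))² = (I*√6)*(-5 + (2 - 1 + 5))² = (I*√6)*(-5 + 6)² = (I*√6)*1² = (I*√6)*1 = I*√6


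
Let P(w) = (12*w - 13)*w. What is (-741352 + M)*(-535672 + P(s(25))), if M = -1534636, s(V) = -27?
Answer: 1198473829124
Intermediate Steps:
P(w) = w*(-13 + 12*w) (P(w) = (-13 + 12*w)*w = w*(-13 + 12*w))
(-741352 + M)*(-535672 + P(s(25))) = (-741352 - 1534636)*(-535672 - 27*(-13 + 12*(-27))) = -2275988*(-535672 - 27*(-13 - 324)) = -2275988*(-535672 - 27*(-337)) = -2275988*(-535672 + 9099) = -2275988*(-526573) = 1198473829124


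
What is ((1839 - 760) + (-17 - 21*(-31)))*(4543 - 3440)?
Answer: 1889439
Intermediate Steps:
((1839 - 760) + (-17 - 21*(-31)))*(4543 - 3440) = (1079 + (-17 + 651))*1103 = (1079 + 634)*1103 = 1713*1103 = 1889439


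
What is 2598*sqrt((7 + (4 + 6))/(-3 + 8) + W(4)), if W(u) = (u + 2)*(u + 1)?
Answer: 2598*sqrt(835)/5 ≈ 15015.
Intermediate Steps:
W(u) = (1 + u)*(2 + u) (W(u) = (2 + u)*(1 + u) = (1 + u)*(2 + u))
2598*sqrt((7 + (4 + 6))/(-3 + 8) + W(4)) = 2598*sqrt((7 + (4 + 6))/(-3 + 8) + (2 + 4**2 + 3*4)) = 2598*sqrt((7 + 10)/5 + (2 + 16 + 12)) = 2598*sqrt(17*(1/5) + 30) = 2598*sqrt(17/5 + 30) = 2598*sqrt(167/5) = 2598*(sqrt(835)/5) = 2598*sqrt(835)/5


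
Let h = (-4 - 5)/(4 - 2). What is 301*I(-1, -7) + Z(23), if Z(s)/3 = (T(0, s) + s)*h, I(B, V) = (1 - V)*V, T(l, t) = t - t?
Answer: -34333/2 ≈ -17167.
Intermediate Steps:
T(l, t) = 0
I(B, V) = V*(1 - V)
h = -9/2 ≈ -4.5000
Z(s) = -27*s/2 (Z(s) = 3*((0 + s)*(-9/2)) = 3*(s*(-9/2)) = 3*(-9*s/2) = -27*s/2)
301*I(-1, -7) + Z(23) = 301*(-7*(1 - 1*(-7))) - 27/2*23 = 301*(-7*(1 + 7)) - 621/2 = 301*(-7*8) - 621/2 = 301*(-56) - 621/2 = -16856 - 621/2 = -34333/2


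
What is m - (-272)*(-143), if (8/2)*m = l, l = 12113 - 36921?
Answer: -45098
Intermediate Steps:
l = -24808
m = -6202 (m = (¼)*(-24808) = -6202)
m - (-272)*(-143) = -6202 - (-272)*(-143) = -6202 - 1*38896 = -6202 - 38896 = -45098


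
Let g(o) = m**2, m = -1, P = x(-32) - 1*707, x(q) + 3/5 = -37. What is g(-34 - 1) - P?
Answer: 3728/5 ≈ 745.60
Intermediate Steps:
x(q) = -188/5 (x(q) = -3/5 - 37 = -188/5)
P = -3723/5 (P = -188/5 - 1*707 = -188/5 - 707 = -3723/5 ≈ -744.60)
g(o) = 1 (g(o) = (-1)**2 = 1)
g(-34 - 1) - P = 1 - 1*(-3723/5) = 1 + 3723/5 = 3728/5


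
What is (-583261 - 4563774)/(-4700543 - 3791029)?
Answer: 5147035/8491572 ≈ 0.60613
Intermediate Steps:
(-583261 - 4563774)/(-4700543 - 3791029) = -5147035/(-8491572) = -5147035*(-1/8491572) = 5147035/8491572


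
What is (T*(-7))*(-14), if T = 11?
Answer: 1078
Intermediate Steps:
(T*(-7))*(-14) = (11*(-7))*(-14) = -77*(-14) = 1078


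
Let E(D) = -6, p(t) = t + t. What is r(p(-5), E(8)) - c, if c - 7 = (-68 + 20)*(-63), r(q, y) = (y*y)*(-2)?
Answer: -3103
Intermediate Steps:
p(t) = 2*t
r(q, y) = -2*y**2 (r(q, y) = y**2*(-2) = -2*y**2)
c = 3031 (c = 7 + (-68 + 20)*(-63) = 7 - 48*(-63) = 7 + 3024 = 3031)
r(p(-5), E(8)) - c = -2*(-6)**2 - 1*3031 = -2*36 - 3031 = -72 - 3031 = -3103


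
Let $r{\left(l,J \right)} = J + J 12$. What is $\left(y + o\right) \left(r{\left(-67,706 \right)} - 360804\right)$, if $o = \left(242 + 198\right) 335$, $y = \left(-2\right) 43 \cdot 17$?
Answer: $-51315595188$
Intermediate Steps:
$r{\left(l,J \right)} = 13 J$ ($r{\left(l,J \right)} = J + 12 J = 13 J$)
$y = -1462$ ($y = \left(-86\right) 17 = -1462$)
$o = 147400$ ($o = 440 \cdot 335 = 147400$)
$\left(y + o\right) \left(r{\left(-67,706 \right)} - 360804\right) = \left(-1462 + 147400\right) \left(13 \cdot 706 - 360804\right) = 145938 \left(9178 - 360804\right) = 145938 \left(-351626\right) = -51315595188$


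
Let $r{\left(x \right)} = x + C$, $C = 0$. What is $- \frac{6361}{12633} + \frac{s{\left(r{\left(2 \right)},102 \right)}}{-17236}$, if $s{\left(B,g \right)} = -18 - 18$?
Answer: $- \frac{27295852}{54435597} \approx -0.50143$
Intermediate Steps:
$r{\left(x \right)} = x$ ($r{\left(x \right)} = x + 0 = x$)
$s{\left(B,g \right)} = -36$
$- \frac{6361}{12633} + \frac{s{\left(r{\left(2 \right)},102 \right)}}{-17236} = - \frac{6361}{12633} - \frac{36}{-17236} = \left(-6361\right) \frac{1}{12633} - - \frac{9}{4309} = - \frac{6361}{12633} + \frac{9}{4309} = - \frac{27295852}{54435597}$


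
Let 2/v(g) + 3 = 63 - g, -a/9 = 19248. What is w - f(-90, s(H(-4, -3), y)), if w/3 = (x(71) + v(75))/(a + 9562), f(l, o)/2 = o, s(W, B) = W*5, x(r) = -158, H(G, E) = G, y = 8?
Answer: 16368186/409175 ≈ 40.003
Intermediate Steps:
a = -173232 (a = -9*19248 = -173232)
v(g) = 2/(60 - g) (v(g) = 2/(-3 + (63 - g)) = 2/(60 - g))
s(W, B) = 5*W
f(l, o) = 2*o
w = 1186/409175 (w = 3*((-158 - 2/(-60 + 75))/(-173232 + 9562)) = 3*((-158 - 2/15)/(-163670)) = 3*((-158 - 2*1/15)*(-1/163670)) = 3*((-158 - 2/15)*(-1/163670)) = 3*(-2372/15*(-1/163670)) = 3*(1186/1227525) = 1186/409175 ≈ 0.0028985)
w - f(-90, s(H(-4, -3), y)) = 1186/409175 - 2*5*(-4) = 1186/409175 - 2*(-20) = 1186/409175 - 1*(-40) = 1186/409175 + 40 = 16368186/409175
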